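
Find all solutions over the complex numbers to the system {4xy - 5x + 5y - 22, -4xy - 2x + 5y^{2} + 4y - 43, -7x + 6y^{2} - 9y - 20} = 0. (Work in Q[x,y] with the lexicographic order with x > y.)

Compute a lex Gröbner basis by Buchberger's algorithm.
f_1 = 4xy - 5x + 5y - 22, LT = xy.
f_2 = -4xy - 2x + 5y^{2} + 4y - 43, LT = xy.
f_3 = -7x + 6y^{2} - 9y - 20, LT = x.

S(f_1,f_2): lcm = xy. S = -\tfrac{7}{4}x + \tfrac{5}{4}y^{2} + \tfrac{9}{4}y - \tfrac{65}{4}.
  leading term x: subtract (\tfrac{1}{4})·f_3 from -\tfrac{7}{4}x + \tfrac{5}{4}y^{2} + \tfrac{9}{4}y - \tfrac{65}{4} → -\tfrac{1}{4}y^{2} + \tfrac{9}{2}y - \tfrac{45}{4}
  leading term y^{2}: no divisor's leading term divides it; move -\tfrac{1}{4}y^{2} to the remainder.
  leading term y: no divisor's leading term divides it; move \tfrac{9}{2}y to the remainder.
  leading term 1: no divisor's leading term divides it; move -\tfrac{45}{4} to the remainder.
  remainder -\tfrac{1}{4}y^{2} + \tfrac{9}{2}y - \tfrac{45}{4} ≠ 0; add h_4 = -\tfrac{1}{4}y^{2} + \tfrac{9}{2}y - \tfrac{45}{4} to the basis.

S(f_1,f_3): lcm = xy. S = -\tfrac{5}{4}x + \tfrac{6}{7}y^{3} - \tfrac{9}{7}y^{2} - \tfrac{45}{28}y - \tfrac{11}{2}.
  leading term x: subtract (\tfrac{5}{28})·f_3 from -\tfrac{5}{4}x + \tfrac{6}{7}y^{3} - \tfrac{9}{7}y^{2} - \tfrac{45}{28}y - \tfrac{11}{2} → \tfrac{6}{7}y^{3} - \tfrac{33}{14}y^{2} - \tfrac{27}{14}
  leading term y^{3}: subtract (-\tfrac{24}{7}y)·h_4 from \tfrac{6}{7}y^{3} - \tfrac{33}{14}y^{2} - \tfrac{27}{14} → \tfrac{183}{14}y^{2} - \tfrac{270}{7}y - \tfrac{27}{14}
  leading term y^{2}: subtract (-\tfrac{366}{7})·h_4 from \tfrac{183}{14}y^{2} - \tfrac{270}{7}y - \tfrac{27}{14} → \tfrac{1377}{7}y - \tfrac{4131}{7}
  leading term y: no divisor's leading term divides it; move \tfrac{1377}{7}y to the remainder.
  leading term 1: no divisor's leading term divides it; move -\tfrac{4131}{7} to the remainder.
  remainder \tfrac{1377}{7}y - \tfrac{4131}{7} ≠ 0; add h_5 = \tfrac{1377}{7}y - \tfrac{4131}{7} to the basis.

The other S-polynomials (S(f_2,f_3), S(f_1,h_4), S(f_2,h_4), S(f_3,h_4), S(f_1,h_5), S(f_2,h_5), S(f_3,h_5), S(h_4,h_5)) all reduce to 0 modulo the current basis, so we have a Gröbner basis.
Inter-reduce: drop elements whose leading term is divisible by another's, tail-reduce, and make monic.
Reduced Gröbner basis: {x - 1, y - 3}.

A lex Gröbner basis eliminates variables successively. Here y - 3 depends only on y, with roots {3}; lifting each root through the earlier basis elements recovers the full solutions.
  y = 3: the earlier basis element becomes x - 1 = 0, giving x = 1 — point (1, 3).
Substituting each solution back into the original system confirms all equations vanish.
This is the nonlinear analogue of row-reducing a linear system.

{(1, 3)}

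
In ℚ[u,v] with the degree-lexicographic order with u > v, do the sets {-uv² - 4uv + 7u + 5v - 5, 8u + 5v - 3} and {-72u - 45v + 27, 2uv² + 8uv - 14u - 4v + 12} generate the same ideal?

No, the ideals differ.

Equality of ideals is decidable: compute both reduced Gröbner bases (unique for the ordering) and check whether they agree.
Buchberger on the first generating set:
f_1 = -uv² - 4uv + 7u + 5v - 5, LT = uv².
f_2 = 8u + 5v - 3, LT = u.

S(f_1,f_2): lcm = uv². S = -⅝v³ + 4uv + ⅜v² - 7u - 5v + 5.
  leading term v³: no divisor's leading term divides it; move -⅝v³ to the remainder.
  leading term uv: subtract (½v)·f_2 from 4uv + ⅜v² - 7u - 5v + 5 → -17/8v² - 7u - 7/2v + 5
  leading term v²: no divisor's leading term divides it; move -17/8v² to the remainder.
  leading term u: subtract (-⅞)·f_2 from -7u - 7/2v + 5 → ⅞v + 19/8
  leading term v: no divisor's leading term divides it; move ⅞v to the remainder.
  leading term 1: no divisor's leading term divides it; move 19/8 to the remainder.
  remainder -⅝v³ - 17/8v² + ⅞v + 19/8 ≠ 0; add g_3 = -⅝v³ - 17/8v² + ⅞v + 19/8 to the basis.

The other S-polynomials (S(f_1,g_3), S(f_2,g_3)) all reduce to 0 modulo the current basis, so we have a Gröbner basis.
Inter-reduce: drop elements whose leading term is divisible by another's, tail-reduce, and make monic.
Reduced Gröbner basis: {v³ + 17/5v² - 7/5v - 19/5, u + ⅝v - ⅜}.

Buchberger on the second generating set:
h_1 = -72u - 45v + 27, LT = u.
h_2 = 2uv² + 8uv - 14u - 4v + 12, LT = uv².

S(h_1,h_2): lcm = uv². S = ⅝v³ - 4uv - ⅜v² + 7u + 2v - 6.
  leading term v³: no divisor's leading term divides it; move ⅝v³ to the remainder.
  leading term uv: subtract (1/18v)·h_1 from -4uv - ⅜v² + 7u + 2v - 6 → 17/8v² + 7u + ½v - 6
  leading term v²: no divisor's leading term divides it; move 17/8v² to the remainder.
  leading term u: subtract (-7/72)·h_1 from 7u + ½v - 6 → -31/8v - 27/8
  leading term v: no divisor's leading term divides it; move -31/8v to the remainder.
  leading term 1: no divisor's leading term divides it; move -27/8 to the remainder.
  remainder ⅝v³ + 17/8v² - 31/8v - 27/8 ≠ 0; add k_3 = ⅝v³ + 17/8v² - 31/8v - 27/8 to the basis.

The other S-polynomials (S(h_1,k_3), S(h_2,k_3)) all reduce to 0 modulo the current basis, so we have a Gröbner basis.
Inter-reduce: drop elements whose leading term is divisible by another's, tail-reduce, and make monic.
Reduced Gröbner basis: {v³ + 17/5v² - 31/5v - 27/5, u + ⅝v - ⅜}.

These differ, so the ideals are not equal.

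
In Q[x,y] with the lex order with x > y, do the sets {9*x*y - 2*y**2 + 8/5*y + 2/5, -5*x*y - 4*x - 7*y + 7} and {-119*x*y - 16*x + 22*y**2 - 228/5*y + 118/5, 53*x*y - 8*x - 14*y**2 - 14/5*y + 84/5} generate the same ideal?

Two ideals are equal iff their reduced Gröbner bases coincide (the reduced basis is unique for a fixed ordering).
Buchberger on the first generating set:
f_1 = 9*x*y - 2*y**2 + 8/5*y + 2/5, LT = x*y.
f_2 = -5*x*y - 4*x - 7*y + 7, LT = x*y.

S(f_1,f_2): lcm = x*y. S = -4/5*x - 2/9*y**2 - 11/9*y + 13/9.
  leading term x: no divisor's leading term divides it; move -4/5*x to the remainder.
  leading term y**2: no divisor's leading term divides it; move -2/9*y**2 to the remainder.
  leading term y: no divisor's leading term divides it; move -11/9*y to the remainder.
  leading term 1: no divisor's leading term divides it; move 13/9 to the remainder.
  remainder -4/5*x - 2/9*y**2 - 11/9*y + 13/9 ≠ 0; add g_3 = -4/5*x - 2/9*y**2 - 11/9*y + 13/9 to the basis.

S(f_1,g_3): lcm = x*y. S = -5/18*y**3 - 7/4*y**2 + 119/60*y + 2/45.
  leading term y**3: no divisor's leading term divides it; move -5/18*y**3 to the remainder.
  leading term y**2: no divisor's leading term divides it; move -7/4*y**2 to the remainder.
  leading term y: no divisor's leading term divides it; move 119/60*y to the remainder.
  leading term 1: no divisor's leading term divides it; move 2/45 to the remainder.
  remainder -5/18*y**3 - 7/4*y**2 + 119/60*y + 2/45 ≠ 0; add g_4 = -5/18*y**3 - 7/4*y**2 + 119/60*y + 2/45 to the basis.

The other S-polynomials (S(f_2,g_3), S(f_1,g_4), S(f_2,g_4), S(g_3,g_4)) all reduce to 0 modulo the current basis, so we have a Gröbner basis.
Inter-reduce: drop elements whose leading term is divisible by another's, tail-reduce, and make monic.
Reduced Gröbner basis: {x + 5/18*y**2 + 55/36*y - 65/36, y**3 + 63/10*y**2 - 357/50*y - 4/25}.

Buchberger on the second generating set:
h_1 = -119*x*y - 16*x + 22*y**2 - 228/5*y + 118/5, LT = x*y.
h_2 = 53*x*y - 8*x - 14*y**2 - 14/5*y + 84/5, LT = x*y.

S(h_1,h_2): lcm = x*y. S = 1800/6307*x + 500/6307*y**2 + 2750/6307*y - 3250/6307.
  leading term x: no divisor's leading term divides it; move 1800/6307*x to the remainder.
  leading term y**2: no divisor's leading term divides it; move 500/6307*y**2 to the remainder.
  leading term y: no divisor's leading term divides it; move 2750/6307*y to the remainder.
  leading term 1: no divisor's leading term divides it; move -3250/6307 to the remainder.
  remainder 1800/6307*x + 500/6307*y**2 + 2750/6307*y - 3250/6307 ≠ 0; add k_3 = 1800/6307*x + 500/6307*y**2 + 2750/6307*y - 3250/6307 to the basis.

S(h_1,k_3): lcm = x*y. S = 16/119*x - 5/18*y**3 - 7337/4284*y**2 + 46883/21420*y - 118/595.
  leading term x: subtract (106/225)·k_3 from 16/119*x - 5/18*y**3 - 7337/4284*y**2 + 46883/21420*y - 118/595 → -5/18*y**3 - 7/4*y**2 + 119/60*y + 2/45
  leading term y**3: no divisor's leading term divides it; move -5/18*y**3 to the remainder.
  leading term y**2: no divisor's leading term divides it; move -7/4*y**2 to the remainder.
  leading term y: no divisor's leading term divides it; move 119/60*y to the remainder.
  leading term 1: no divisor's leading term divides it; move 2/45 to the remainder.
  remainder -5/18*y**3 - 7/4*y**2 + 119/60*y + 2/45 ≠ 0; add k_4 = -5/18*y**3 - 7/4*y**2 + 119/60*y + 2/45 to the basis.

The other S-polynomials (S(h_2,k_3), S(h_1,k_4), S(h_2,k_4), S(k_3,k_4)) all reduce to 0 modulo the current basis, so we have a Gröbner basis.
Inter-reduce: drop elements whose leading term is divisible by another's, tail-reduce, and make monic.
Reduced Gröbner basis: {x + 5/18*y**2 + 55/36*y - 65/36, y**3 + 63/10*y**2 - 357/50*y - 4/25}.

Same reduced basis, so the two generating sets span the same ideal.
The choice of monomial ordering does not affect the verdict — as long as both bases are computed under the same ordering, their equality decides ideal equality.

Yes, the ideals are equal.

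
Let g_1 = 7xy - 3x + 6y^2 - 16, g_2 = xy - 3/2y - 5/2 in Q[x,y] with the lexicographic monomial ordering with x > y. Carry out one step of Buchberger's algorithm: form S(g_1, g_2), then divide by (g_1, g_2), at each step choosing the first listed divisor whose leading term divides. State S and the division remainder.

lcm(LM(g_1), LM(g_2)) = xy.
S = (lcm/LT(g_1))·g_1 − (lcm/LT(g_2))·g_2 = -3/7x + 6/7y^2 + 3/2y + 3/14.
Reduce S modulo (g_1, g_2) in that order:
  leading term x: no divisor's leading term divides it; move -3/7x to the remainder.
  leading term y^2: no divisor's leading term divides it; move 6/7y^2 to the remainder.
  leading term y: no divisor's leading term divides it; move 3/2y to the remainder.
  leading term 1: no divisor's leading term divides it; move 3/14 to the remainder.
The remainder -3/7x + 6/7y^2 + 3/2y + 3/14 is nonzero, so it would be added as the next basis element.

S(g_1, g_2) = -3/7x + 6/7y^2 + 3/2y + 3/14; remainder on division = -3/7x + 6/7y^2 + 3/2y + 3/14.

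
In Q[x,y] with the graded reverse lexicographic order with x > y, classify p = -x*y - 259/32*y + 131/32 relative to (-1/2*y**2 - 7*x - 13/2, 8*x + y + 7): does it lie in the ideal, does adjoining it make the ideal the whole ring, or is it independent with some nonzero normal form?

First compute the reduced Gröbner basis of I by Buchberger's algorithm.
f_1 = -1/2*y**2 - 7*x - 13/2, LT = y**2.
f_2 = 8*x + y + 7, LT = x.

The S-polynomials (S(f_1,f_2)) all reduce to 0 modulo the current basis, so we have a Gröbner basis.
Inter-reduce: drop elements whose leading term is divisible by another's, tail-reduce, and make monic.
Reduced Gröbner basis: {y**2 - 7/4*y + 3/4, x + 1/8*y + 7/8}.
Label its elements g_1 = y**2 - 7/4*y + 3/4, g_2 = x + 1/8*y + 7/8.

Reduce p = -x*y - 259/32*y + 131/32 modulo G:
  leading term x*y: subtract (-y)·g_2 from -x*y - 259/32*y + 131/32 → 1/8*y**2 - 231/32*y + 131/32
  leading term y**2: subtract (1/8)·g_1 from 1/8*y**2 - 231/32*y + 131/32 → -7*y + 4
  leading term y: no divisor's leading term divides it; move -7*y to the remainder.
  leading term 1: no divisor's leading term divides it; move 4 to the remainder.
  normal form = -7*y + 4.
The normal form is nonzero, so p ∉ I. Since p minus its normal form lies in I, I + (p) = I + (r) where r = -7*y + 4; decide whether this ideal is the whole ring.
Run Buchberger on G together with r (pairs among the g_i already reduce to 0 since G is a Gröbner basis):
g_1 = y**2 - 7/4*y + 3/4, LT = y**2.
g_2 = x + 1/8*y + 7/8, LT = x.
r = -7*y + 4, LT = y.

S(g_1,r): lcm = y**2. S = -33/28*y + 3/4.
  leading term y: subtract (33/196)·r from -33/28*y + 3/4 → 15/196
  leading term 1: no divisor's leading term divides it; move 15/196 to the remainder.
  remainder 15/196 ≠ 0; add m_4 = 15/196 to the basis.

The other S-polynomials (S(g_1,g_2), S(g_2,r), S(g_1,m_4), S(g_2,m_4), S(r,m_4)) all reduce to 0 modulo the current basis, so we have a Gröbner basis.
Inter-reduce: drop elements whose leading term is divisible by another's, tail-reduce, and make monic.
Reduced Gröbner basis: {1}.
The reduced Gröbner basis of I + (p) is {1}: the ideal is the whole ring, so the enlarged system has no common solution — adjoining p is inconsistent.

Ideal membership is decidable via reduction modulo a Gröbner basis.

Adjoining -x*y - 259/32*y + 131/32 makes the ideal the whole ring: the system is inconsistent.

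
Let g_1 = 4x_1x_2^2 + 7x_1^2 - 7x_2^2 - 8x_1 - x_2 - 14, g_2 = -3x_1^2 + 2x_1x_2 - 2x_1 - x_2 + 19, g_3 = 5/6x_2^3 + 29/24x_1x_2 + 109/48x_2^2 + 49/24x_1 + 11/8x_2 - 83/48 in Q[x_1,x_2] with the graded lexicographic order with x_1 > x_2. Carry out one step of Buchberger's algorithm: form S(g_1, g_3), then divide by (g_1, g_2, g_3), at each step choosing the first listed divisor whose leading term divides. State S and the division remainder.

S(g_1, g_3) = 3/10x_1^2x_2 - 109/40x_1x_2^2 - 7/4x_2^3 - 49/20x_1^2 - 73/20x_1x_2 - 1/4x_2^2 + 83/40x_1 - 7/2x_2; remainder on division = 0.

lcm(LM(g_1), LM(g_3)) = x_1x_2^3.
S = (lcm/LT(g_1))·g_1 − (lcm/LT(g_3))·g_3 = 3/10x_1^2x_2 - 109/40x_1x_2^2 - 7/4x_2^3 - 49/20x_1^2 - 73/20x_1x_2 - 1/4x_2^2 + 83/40x_1 - 7/2x_2.
Reduce S modulo (g_1, g_2, g_3) in that order:
  leading term x_1^2x_2: subtract (-1/10x_2)·g_2 from 3/10x_1^2x_2 - 109/40x_1x_2^2 - 7/4x_2^3 - 49/20x_1^2 - 73/20x_1x_2 - 1/4x_2^2 + 83/40x_1 - 7/2x_2 → -101/40x_1x_2^2 - 7/4x_2^3 - 49/20x_1^2 - 77/20x_1x_2 - 7/20x_2^2 + 83/40x_1 - 8/5x_2
  leading term x_1x_2^2: subtract (-101/160)·g_1 from -101/40x_1x_2^2 - 7/4x_2^3 - 49/20x_1^2 - 77/20x_1x_2 - 7/20x_2^2 + 83/40x_1 - 8/5x_2 → -7/4x_2^3 + 63/32x_1^2 - 77/20x_1x_2 - 763/160x_2^2 - 119/40x_1 - 357/160x_2 - 707/80
  leading term x_2^3: subtract (-21/10)·g_3 from -7/4x_2^3 + 63/32x_1^2 - 77/20x_1x_2 - 763/160x_2^2 - 119/40x_1 - 357/160x_2 - 707/80 → 63/32x_1^2 - 21/16x_1x_2 + 21/16x_1 + 21/32x_2 - 399/32
  leading term x_1^2: subtract (-21/32)·g_2 from 63/32x_1^2 - 21/16x_1x_2 + 21/16x_1 + 21/32x_2 - 399/32 → 0
The remainder is 0, so this S-polynomial contributes no new basis element.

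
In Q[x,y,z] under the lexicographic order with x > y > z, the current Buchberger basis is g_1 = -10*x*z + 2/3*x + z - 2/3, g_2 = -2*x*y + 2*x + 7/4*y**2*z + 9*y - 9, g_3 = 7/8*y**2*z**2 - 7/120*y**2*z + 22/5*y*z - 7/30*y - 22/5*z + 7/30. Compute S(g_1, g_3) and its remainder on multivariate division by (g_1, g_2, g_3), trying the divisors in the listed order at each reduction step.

S(g_1, g_3) = -176/35*x*y*z + 4/15*x*y + 176/35*x*z - 4/15*x - 1/10*y**2*z**2 + 1/15*y**2*z; remainder on division = 0.

lcm(LM(g_1), LM(g_3)) = x*y**2*z**2.
S = (lcm/LT(g_1))·g_1 − (lcm/LT(g_3))·g_3 = -176/35*x*y*z + 4/15*x*y + 176/35*x*z - 4/15*x - 1/10*y**2*z**2 + 1/15*y**2*z.
Reduce S modulo (g_1, g_2, g_3) in that order:
  leading term x*y*z: subtract (88/175*y)·g_1 from -176/35*x*y*z + 4/15*x*y + 176/35*x*z - 4/15*x - 1/10*y**2*z**2 + 1/15*y**2*z → -12/175*x*y + 176/35*x*z - 4/15*x - 1/10*y**2*z**2 + 1/15*y**2*z - 88/175*y*z + 176/525*y
  leading term x*y: subtract (6/175)·g_2 from -12/175*x*y + 176/35*x*z - 4/15*x - 1/10*y**2*z**2 + 1/15*y**2*z - 88/175*y*z + 176/525*y → 176/35*x*z - 176/525*x - 1/10*y**2*z**2 + 1/150*y**2*z - 88/175*y*z + 2/75*y + 54/175
  leading term x*z: subtract (-88/175)·g_1 from 176/35*x*z - 176/525*x - 1/10*y**2*z**2 + 1/150*y**2*z - 88/175*y*z + 2/75*y + 54/175 → -1/10*y**2*z**2 + 1/150*y**2*z - 88/175*y*z + 2/75*y + 88/175*z - 2/75
  leading term y**2*z**2: subtract (-4/35)·g_3 from -1/10*y**2*z**2 + 1/150*y**2*z - 88/175*y*z + 2/75*y + 88/175*z - 2/75 → 0
The remainder is 0, so this S-polynomial contributes no new basis element.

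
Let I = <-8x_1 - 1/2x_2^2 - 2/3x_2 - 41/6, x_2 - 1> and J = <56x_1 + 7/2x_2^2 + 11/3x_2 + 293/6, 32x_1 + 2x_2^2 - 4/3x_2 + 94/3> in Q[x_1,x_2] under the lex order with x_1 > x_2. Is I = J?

Two ideals are equal iff their reduced Gröbner bases coincide (the reduced basis is unique for a fixed ordering).
Buchberger on the first generating set:
f_1 = -8x_1 - 1/2x_2^2 - 2/3x_2 - 41/6, LT = x_1.
f_2 = x_2 - 1, LT = x_2.

The S-polynomials (S(f_1,f_2)) all reduce to 0 modulo the current basis, so we have a Gröbner basis.
Inter-reduce: drop elements whose leading term is divisible by another's, tail-reduce, and make monic.
Reduced Gröbner basis: {x_1 + 1, x_2 - 1}.

Buchberger on the second generating set:
h_1 = 56x_1 + 7/2x_2^2 + 11/3x_2 + 293/6, LT = x_1.
h_2 = 32x_1 + 2x_2^2 - 4/3x_2 + 94/3, LT = x_1.

S(h_1,h_2): lcm = x_1. S = 3/28x_2 - 3/28.
  leading term x_2: no divisor's leading term divides it; move 3/28x_2 to the remainder.
  leading term 1: no divisor's leading term divides it; move -3/28 to the remainder.
  remainder 3/28x_2 - 3/28 ≠ 0; add k_3 = 3/28x_2 - 3/28 to the basis.

The other S-polynomials (S(h_1,k_3), S(h_2,k_3)) all reduce to 0 modulo the current basis, so we have a Gröbner basis.
Inter-reduce: drop elements whose leading term is divisible by another's, tail-reduce, and make monic.
Reduced Gröbner basis: {x_1 + 1, x_2 - 1}.

These coincide, so the ideals are equal.

Yes, the ideals are equal.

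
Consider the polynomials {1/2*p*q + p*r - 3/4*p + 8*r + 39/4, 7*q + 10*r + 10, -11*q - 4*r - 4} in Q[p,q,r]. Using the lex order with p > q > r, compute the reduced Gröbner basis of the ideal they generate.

G = {p - 1, q, r + 1}

Buchberger's algorithm terminates because the ascending chain of leading-term ideals stabilizes.

f_1 = 1/2*p*q + p*r - 3/4*p + 8*r + 39/4, LT = p*q.
f_2 = 7*q + 10*r + 10, LT = q.
f_3 = -11*q - 4*r - 4, LT = q.

S(f_1,f_2): lcm = p*q. S = 4/7*p*r - 41/14*p + 16*r + 39/2.
  leading term p*r: no divisor's leading term divides it; move 4/7*p*r to the remainder.
  leading term p: no divisor's leading term divides it; move -41/14*p to the remainder.
  leading term r: no divisor's leading term divides it; move 16*r to the remainder.
  leading term 1: no divisor's leading term divides it; move 39/2 to the remainder.
  remainder 4/7*p*r - 41/14*p + 16*r + 39/2 ≠ 0; add g_4 = 4/7*p*r - 41/14*p + 16*r + 39/2 to the basis.

S(f_1,f_3): lcm = p*q. S = 18/11*p*r - 41/22*p + 16*r + 39/2.
  leading term p*r: subtract (63/22)·g_4 from 18/11*p*r - 41/22*p + 16*r + 39/2 → 287/44*p - 328/11*r - 1599/44
  leading term p: no divisor's leading term divides it; move 287/44*p to the remainder.
  leading term r: no divisor's leading term divides it; move -328/11*r to the remainder.
  leading term 1: no divisor's leading term divides it; move -1599/44 to the remainder.
  remainder 287/44*p - 328/11*r - 1599/44 ≠ 0; add g_5 = 287/44*p - 328/11*r - 1599/44 to the basis.

S(f_2,f_3): lcm = q. S = 82/77*r + 82/77.
  leading term r: no divisor's leading term divides it; move 82/77*r to the remainder.
  leading term 1: no divisor's leading term divides it; move 82/77 to the remainder.
  remainder 82/77*r + 82/77 ≠ 0; add g_6 = 82/77*r + 82/77 to the basis.

The other S-polynomials (S(f_1,g_4), S(f_2,g_4), S(f_3,g_4), S(f_1,g_5), S(f_2,g_5), S(f_3,g_5), S(g_4,g_5), S(f_1,g_6), S(f_2,g_6), S(f_3,g_6), S(g_4,g_6), S(g_5,g_6)) all reduce to 0 modulo the current basis, so we have a Gröbner basis.
Inter-reduce: drop elements whose leading term is divisible by another's, tail-reduce, and make monic.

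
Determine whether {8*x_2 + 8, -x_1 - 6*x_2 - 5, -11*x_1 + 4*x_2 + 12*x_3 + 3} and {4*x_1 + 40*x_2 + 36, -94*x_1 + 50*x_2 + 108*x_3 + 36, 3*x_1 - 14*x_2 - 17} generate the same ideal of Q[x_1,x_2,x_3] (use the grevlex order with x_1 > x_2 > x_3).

Yes, the ideals are equal.

Equality of ideals is decidable: compute both reduced Gröbner bases (unique for the ordering) and check whether they agree.
Buchberger on the first generating set:
f_1 = 8*x_2 + 8, LT = x_2.
f_2 = -x_1 - 6*x_2 - 5, LT = x_1.
f_3 = -11*x_1 + 4*x_2 + 12*x_3 + 3, LT = x_1.

S(f_2,f_3): lcm = x_1. S = 70/11*x_2 + 12/11*x_3 + 58/11.
  leading term x_2: subtract (35/44)·f_1 from 70/11*x_2 + 12/11*x_3 + 58/11 → 12/11*x_3 - 12/11
  leading term x_3: no divisor's leading term divides it; move 12/11*x_3 to the remainder.
  leading term 1: no divisor's leading term divides it; move -12/11 to the remainder.
  remainder 12/11*x_3 - 12/11 ≠ 0; add g_4 = 12/11*x_3 - 12/11 to the basis.

The other S-polynomials (S(f_1,f_2), S(f_1,f_3), S(f_1,g_4), S(f_2,g_4), S(f_3,g_4)) all reduce to 0 modulo the current basis, so we have a Gröbner basis.
Inter-reduce: drop elements whose leading term is divisible by another's, tail-reduce, and make monic.
Reduced Gröbner basis: {x_1 - 1, x_2 + 1, x_3 - 1}.

Buchberger on the second generating set:
h_1 = 4*x_1 + 40*x_2 + 36, LT = x_1.
h_2 = -94*x_1 + 50*x_2 + 108*x_3 + 36, LT = x_1.
h_3 = 3*x_1 - 14*x_2 - 17, LT = x_1.

S(h_1,h_2): lcm = x_1. S = 495/47*x_2 + 54/47*x_3 + 441/47.
  leading term x_2: no divisor's leading term divides it; move 495/47*x_2 to the remainder.
  leading term x_3: no divisor's leading term divides it; move 54/47*x_3 to the remainder.
  leading term 1: no divisor's leading term divides it; move 441/47 to the remainder.
  remainder 495/47*x_2 + 54/47*x_3 + 441/47 ≠ 0; add k_4 = 495/47*x_2 + 54/47*x_3 + 441/47 to the basis.

S(h_1,h_3): lcm = x_1. S = 44/3*x_2 + 44/3.
  leading term x_2: subtract (188/135)·k_4 from 44/3*x_2 + 44/3 → -8/5*x_3 + 8/5
  leading term x_3: no divisor's leading term divides it; move -8/5*x_3 to the remainder.
  leading term 1: no divisor's leading term divides it; move 8/5 to the remainder.
  remainder -8/5*x_3 + 8/5 ≠ 0; add k_5 = -8/5*x_3 + 8/5 to the basis.

The other S-polynomials (S(h_2,h_3), S(h_1,k_4), S(h_2,k_4), S(h_3,k_4), S(h_1,k_5), S(h_2,k_5), S(h_3,k_5), S(k_4,k_5)) all reduce to 0 modulo the current basis, so we have a Gröbner basis.
Inter-reduce: drop elements whose leading term is divisible by another's, tail-reduce, and make monic.
Reduced Gröbner basis: {x_1 - 1, x_2 + 1, x_3 - 1}.

Same reduced basis, so the two generating sets span the same ideal.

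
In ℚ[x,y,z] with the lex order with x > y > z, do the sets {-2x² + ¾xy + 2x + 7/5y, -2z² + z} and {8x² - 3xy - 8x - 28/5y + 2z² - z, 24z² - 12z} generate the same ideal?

Yes, the ideals are equal.

Since reduced Gröbner bases are canonical representatives of ideals under a given ordering, it suffices to compute and compare them.
Buchberger on the first generating set:
f_1 = -2x² + ¾xy + 2x + 7/5y, LT = x².
f_2 = -2z² + z, LT = z².

The S-polynomials (S(f_1,f_2)) all reduce to 0 modulo the current basis, so we have a Gröbner basis.
Inter-reduce: drop elements whose leading term is divisible by another's, tail-reduce, and make monic.
Reduced Gröbner basis: {x² - ⅜xy - x - 7/10y, z² - ½z}.

Buchberger on the second generating set:
h_1 = 8x² - 3xy - 8x - 28/5y + 2z² - z, LT = x².
h_2 = 24z² - 12z, LT = z².

The S-polynomials (S(h_1,h_2)) all reduce to 0 modulo the current basis, so we have a Gröbner basis.
Inter-reduce: drop elements whose leading term is divisible by another's, tail-reduce, and make monic.
Reduced Gröbner basis: {x² - ⅜xy - x - 7/10y, z² - ½z}.

Same reduced basis, so the two generating sets span the same ideal.
The choice of monomial ordering does not affect the verdict — as long as both bases are computed under the same ordering, their equality decides ideal equality.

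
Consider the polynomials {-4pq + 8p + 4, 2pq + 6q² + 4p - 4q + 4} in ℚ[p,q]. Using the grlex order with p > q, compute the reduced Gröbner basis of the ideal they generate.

G = {p² + 11/4p + ¾q + 1, pq - 2p - 1, q² + 4/3p - ⅔q + 1}

f_1 = -4pq + 8p + 4, LT = pq.
f_2 = 2pq + 6q² + 4p - 4q + 4, LT = pq.

S(f_1,f_2): lcm = pq. S = -3q² - 4p + 2q - 3.
  leading term q²: no divisor's leading term divides it; move -3q² to the remainder.
  leading term p: no divisor's leading term divides it; move -4p to the remainder.
  leading term q: no divisor's leading term divides it; move 2q to the remainder.
  leading term 1: no divisor's leading term divides it; move -3 to the remainder.
  remainder -3q² - 4p + 2q - 3 ≠ 0; add g_3 = -3q² - 4p + 2q - 3 to the basis.

S(f_1,g_3): lcm = pq². S = -4/3p² - 4/3pq - p - q.
  leading term p²: no divisor's leading term divides it; move -4/3p² to the remainder.
  leading term pq: subtract (⅓)·f_1 from -4/3pq - p - q → -11/3p - q - 4/3
  leading term p: no divisor's leading term divides it; move -11/3p to the remainder.
  leading term q: no divisor's leading term divides it; move -q to the remainder.
  leading term 1: no divisor's leading term divides it; move -4/3 to the remainder.
  remainder -4/3p² - 11/3p - q - 4/3 ≠ 0; add g_4 = -4/3p² - 11/3p - q - 4/3 to the basis.

S(f_2,g_3): lcm = pq². S = 3q³ - 4/3p² + 8/3pq - 2q² - p + 2q.
  leading term q³: subtract (-q)·g_3 from 3q³ - 4/3p² + 8/3pq - 2q² - p + 2q → -4/3p² - 4/3pq - p - q
  leading term p²: subtract (1)·g_4 from -4/3p² - 4/3pq - p - q → -4/3pq + 8/3p + 4/3
  leading term pq: subtract (⅓)·f_1 from -4/3pq + 8/3p + 4/3 → 0
  remainder 0.

S(f_1,g_4): lcm = p²q. S = -2p² - 11/4pq - ¾q² - p - q.
  leading term p²: subtract (3/2)·g_4 from -2p² - 11/4pq - ¾q² - p - q → -11/4pq - ¾q² + 9/2p + ½q + 2
  leading term pq: subtract (11/16)·f_1 from -11/4pq - ¾q² + 9/2p + ½q + 2 → -¾q² - p + ½q - ¾
  leading term q²: subtract (¼)·g_3 from -¾q² - p + ½q - ¾ → 0
  remainder 0.

S(f_2,g_4): lcm = p²q. S = 3pq² + 2p² - 19/4pq - ¾q² + 2p - q.
  leading term pq²: subtract (-¾q)·f_1 from 3pq² + 2p² - 19/4pq - ¾q² + 2p - q → 2p² + 5/4pq - ¾q² + 2p + 2q
  leading term p²: subtract (-3/2)·g_4 from 2p² + 5/4pq - ¾q² + 2p + 2q → 5/4pq - ¾q² - 7/2p + ½q - 2
  leading term pq: subtract (-5/16)·f_1 from 5/4pq - ¾q² - 7/2p + ½q - 2 → -¾q² - p + ½q - ¾
  leading term q²: subtract (¼)·g_3 from -¾q² - p + ½q - ¾ → 0
  remainder 0.

S(g_3,g_4): leading monomials are coprime, so the S-polynomial reduces to 0 (Buchberger's first criterion).
Every S-polynomial of the final basis reduces to 0, so we have a Gröbner basis.
Inter-reduce: drop elements whose leading term is divisible by another's, tail-reduce, and make monic.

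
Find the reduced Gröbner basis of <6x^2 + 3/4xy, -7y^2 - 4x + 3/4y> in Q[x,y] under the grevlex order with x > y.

G = {x^2 + 1/8xy, y^2 + 4/7x - 3/28y}

f_1 = 6x^2 + 3/4xy, LT = x^2.
f_2 = -7y^2 - 4x + 3/4y, LT = y^2.

The S-polynomials (S(f_1,f_2)) all reduce to 0 modulo the current basis, so we have a Gröbner basis.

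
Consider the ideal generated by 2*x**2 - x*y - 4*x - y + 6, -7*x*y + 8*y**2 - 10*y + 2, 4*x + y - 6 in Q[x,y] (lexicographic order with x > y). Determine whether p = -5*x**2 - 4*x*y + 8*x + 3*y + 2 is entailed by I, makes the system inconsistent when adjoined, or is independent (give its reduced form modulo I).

First compute the reduced Gröbner basis of I by Buchberger's algorithm.
f_1 = 2*x**2 - x*y - 4*x - y + 6, LT = x**2.
f_2 = -7*x*y + 8*y**2 - 10*y + 2, LT = x*y.
f_3 = 4*x + y - 6, LT = x.

S(f_1,f_2): lcm = x**2*y. S = 9/14*x*y**2 - 24/7*x*y + 2/7*x - 1/2*y**2 + 3*y.
  reduce S modulo (f_1, f_2, f_3):
  remainder 36/49*y**3 - 523/98*y**2 + 785/98*y - 27/49 ≠ 0; add h_4 = 36/49*y**3 - 523/98*y**2 + 785/98*y - 27/49 to the basis.

S(f_1,f_3): lcm = x**2. S = -3/4*x*y - 1/2*x - 1/2*y + 3.
  reduce S modulo (f_1, f_2, f_3, h_4):
  remainder -6/7*y**2 + 39/56*y + 57/28 ≠ 0; add h_5 = -6/7*y**2 + 39/56*y + 57/28 to the basis.

S(f_2,f_3): lcm = x*y. S = -39/28*y**2 + 41/14*y - 2/7.
  reduce S modulo (f_1, f_2, f_3, h_4, h_5):
  remainder 115/64*y - 115/32 ≠ 0; add h_6 = 115/64*y - 115/32 to the basis.

The other S-polynomials (S(f_1,h_4), S(f_2,h_4), S(f_3,h_4), S(f_1,h_5), S(f_2,h_5), S(f_3,h_5), S(h_4,h_5), S(f_1,h_6), S(f_2,h_6), S(f_3,h_6), S(h_4,h_6), S(h_5,h_6)) all reduce to 0 modulo the current basis, so we have a Gröbner basis.
Inter-reduce: drop elements whose leading term is divisible by another's, tail-reduce, and make monic.
Reduced Gröbner basis: {x - 1, y - 2}.
Label its elements g_1 = x - 1, g_2 = y - 2.

Reduce p = -5*x**2 - 4*x*y + 8*x + 3*y + 2 modulo G:
  leading term x**2: subtract (-5*x)·g_1 from -5*x**2 - 4*x*y + 8*x + 3*y + 2 → -4*x*y + 3*x + 3*y + 2
  leading term x*y: subtract (-4*y)·g_1 from -4*x*y + 3*x + 3*y + 2 → 3*x - y + 2
  leading term x: subtract (3)·g_1 from 3*x - y + 2 → -y + 5
  leading term y: subtract (-1)·g_2 from -y + 5 → 3
  leading term 1: no divisor's leading term divides it; move 3 to the remainder.
  normal form = 3.
The normal form is nonzero, so p ∉ I. Since p minus its normal form lies in I, I + (p) = I + (r) where r = 3; decide whether this ideal is the whole ring.
Here r = 3 is a nonzero constant, hence a unit: 1 ∈ I + (p), the Gröbner basis of I + (p) is {1}, and the enlarged system has no common solution — adjoining p is inconsistent.

Adjoining -5*x**2 - 4*x*y + 8*x + 3*y + 2 makes the ideal the whole ring: the system is inconsistent.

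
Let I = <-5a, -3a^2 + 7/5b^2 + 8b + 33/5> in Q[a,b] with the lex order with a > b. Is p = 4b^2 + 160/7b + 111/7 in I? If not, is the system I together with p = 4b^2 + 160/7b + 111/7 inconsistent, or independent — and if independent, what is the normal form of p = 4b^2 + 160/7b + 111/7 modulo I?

First compute the reduced Gröbner basis of I by Buchberger's algorithm.
f_1 = -5a, LT = a.
f_2 = -3a^2 + 7/5b^2 + 8b + 33/5, LT = a^2.

S(f_1,f_2): lcm = a^2. S = 7/15b^2 + 8/3b + 11/5.
  leading term b^2: no divisor's leading term divides it; move 7/15b^2 to the remainder.
  leading term b: no divisor's leading term divides it; move 8/3b to the remainder.
  leading term 1: no divisor's leading term divides it; move 11/5 to the remainder.
  remainder 7/15b^2 + 8/3b + 11/5 ≠ 0; add h_3 = 7/15b^2 + 8/3b + 11/5 to the basis.

The other S-polynomials (S(f_1,h_3), S(f_2,h_3)) all reduce to 0 modulo the current basis, so we have a Gröbner basis.
Inter-reduce: drop elements whose leading term is divisible by another's, tail-reduce, and make monic.
Reduced Gröbner basis: {a, b^2 + 40/7b + 33/7}.
Label its elements g_1 = a, g_2 = b^2 + 40/7b + 33/7.

Reduce p = 4b^2 + 160/7b + 111/7 modulo G:
  leading term b^2: subtract (4)·g_2 from 4b^2 + 160/7b + 111/7 → -3
  leading term 1: no divisor's leading term divides it; move -3 to the remainder.
  normal form = -3.
The normal form is nonzero, so p ∉ I. Since p minus its normal form lies in I, I + (p) = I + (r) where r = -3; decide whether this ideal is the whole ring.
Here r = -3 is a nonzero constant, hence a unit: 1 ∈ I + (p), the Gröbner basis of I + (p) is {1}, and the enlarged system has no common solution — adjoining p is inconsistent.

Adjoining 4b^2 + 160/7b + 111/7 makes the ideal the whole ring: the system is inconsistent.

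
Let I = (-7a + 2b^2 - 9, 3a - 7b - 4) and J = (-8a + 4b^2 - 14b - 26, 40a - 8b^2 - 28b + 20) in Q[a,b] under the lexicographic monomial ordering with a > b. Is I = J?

For a fixed monomial order, each ideal has a unique reduced Gröbner basis; comparing bases decides equality.
Buchberger on the first generating set:
f_1 = -7a + 2b^2 - 9, LT = a.
f_2 = 3a - 7b - 4, LT = a.

S(f_1,f_2): lcm = a. S = -2/7b^2 + 7/3b + 55/21.
  leading term b^2: no divisor's leading term divides it; move -2/7b^2 to the remainder.
  leading term b: no divisor's leading term divides it; move 7/3b to the remainder.
  leading term 1: no divisor's leading term divides it; move 55/21 to the remainder.
  remainder -2/7b^2 + 7/3b + 55/21 ≠ 0; add g_3 = -2/7b^2 + 7/3b + 55/21 to the basis.

S(f_1,g_3): leading monomials are coprime, so the S-polynomial reduces to 0 (Buchberger's first criterion).
S(f_2,g_3): leading monomials are coprime, so the S-polynomial reduces to 0 (Buchberger's first criterion).
Every S-polynomial of the final basis reduces to 0, so we have a Gröbner basis.
Inter-reduce: drop elements whose leading term is divisible by another's, tail-reduce, and make monic.
Reduced Gröbner basis: {a - 7/3b - 4/3, b^2 - 49/6b - 55/6}.

Buchberger on the second generating set:
h_1 = -8a + 4b^2 - 14b - 26, LT = a.
h_2 = 40a - 8b^2 - 28b + 20, LT = a.

S(h_1,h_2): lcm = a. S = -3/10b^2 + 49/20b + 11/4.
  leading term b^2: no divisor's leading term divides it; move -3/10b^2 to the remainder.
  leading term b: no divisor's leading term divides it; move 49/20b to the remainder.
  leading term 1: no divisor's leading term divides it; move 11/4 to the remainder.
  remainder -3/10b^2 + 49/20b + 11/4 ≠ 0; add k_3 = -3/10b^2 + 49/20b + 11/4 to the basis.

S(h_1,k_3): leading monomials are coprime, so the S-polynomial reduces to 0 (Buchberger's first criterion).
S(h_2,k_3): leading monomials are coprime, so the S-polynomial reduces to 0 (Buchberger's first criterion).
Every S-polynomial of the final basis reduces to 0, so we have a Gröbner basis.
Inter-reduce: drop elements whose leading term is divisible by another's, tail-reduce, and make monic.
Reduced Gröbner basis: {a - 7/3b - 4/3, b^2 - 49/6b - 55/6}.

The two bases agree; hence the ideals are identical.

Yes, the ideals are equal.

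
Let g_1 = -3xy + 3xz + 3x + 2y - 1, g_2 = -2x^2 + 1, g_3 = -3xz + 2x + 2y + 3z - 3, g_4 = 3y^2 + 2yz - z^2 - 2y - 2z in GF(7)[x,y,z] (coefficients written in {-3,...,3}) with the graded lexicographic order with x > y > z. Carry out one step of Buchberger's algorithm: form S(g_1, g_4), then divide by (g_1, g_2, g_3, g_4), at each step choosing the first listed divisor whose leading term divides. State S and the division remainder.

lcm(LM(g_1), LM(g_4)) = xy^2.
S = (lcm/LT(g_1))·g_1 − (lcm/LT(g_4))·g_4 = 3xyz - 2xz^2 + 2xy + 3xz - 3y^2 - 2y.
Reduce S modulo (g_1, g_2, g_3, g_4) in that order:
  leading term xyz: subtract (-z)·g_1 from 3xyz - 2xz^2 + 2xy + 3xz - 3y^2 - 2y → xz^2 + 2xy - xz - 3y^2 + 2yz - 2y - z
  leading term xz^2: subtract (2z)·g_3 from xz^2 + 2xy - xz - 3y^2 + 2yz - 2y - z → 2xy + 2xz - 3y^2 - 2yz + z^2 - 2y - 2z
  leading term xy: subtract (-3)·g_1 from 2xy + 2xz - 3y^2 - 2yz + z^2 - 2y - 2z → -3xz - 3y^2 - 2yz + z^2 + 2x - 3y - 2z - 3
  leading term xz: subtract (1)·g_3 from -3xz - 3y^2 - 2yz + z^2 + 2x - 3y - 2z - 3 → -3y^2 - 2yz + z^2 + 2y + 2z
  leading term y^2: subtract (-1)·g_4 from -3y^2 - 2yz + z^2 + 2y + 2z → 0
The remainder is 0, so this S-polynomial contributes no new basis element.

S(g_1, g_4) = 3xyz - 2xz^2 + 2xy + 3xz - 3y^2 - 2y; remainder on division = 0.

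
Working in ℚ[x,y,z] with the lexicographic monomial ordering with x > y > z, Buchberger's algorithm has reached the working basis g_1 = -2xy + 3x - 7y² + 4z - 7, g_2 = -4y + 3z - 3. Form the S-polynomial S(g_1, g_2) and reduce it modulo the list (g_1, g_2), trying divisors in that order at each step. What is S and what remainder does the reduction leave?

lcm(LM(g_1), LM(g_2)) = xy.
S = (lcm/LT(g_1))·g_1 − (lcm/LT(g_2))·g_2 = ¾xz - 9/4x + 7/2y² - 2z + 7/2.
Reduce S modulo (g_1, g_2) in that order:
  leading term xz: no divisor's leading term divides it; move ¾xz to the remainder.
  leading term x: no divisor's leading term divides it; move -9/4x to the remainder.
  leading term y²: subtract (-⅞y)·g_2 from 7/2y² - 2z + 7/2 → 21/8yz - 21/8y - 2z + 7/2
  leading term yz: subtract (-21/32z)·g_2 from 21/8yz - 21/8y - 2z + 7/2 → -21/8y + 63/32z² - 127/32z + 7/2
  leading term y: subtract (21/32)·g_2 from -21/8y + 63/32z² - 127/32z + 7/2 → 63/32z² - 95/16z + 175/32
  leading term z²: no divisor's leading term divides it; move 63/32z² to the remainder.
  leading term z: no divisor's leading term divides it; move -95/16z to the remainder.
  leading term 1: no divisor's leading term divides it; move 175/32 to the remainder.
The remainder ¾xz - 9/4x + 63/32z² - 95/16z + 175/32 is nonzero, so it would be added as the next basis element.

S(g_1, g_2) = ¾xz - 9/4x + 7/2y² - 2z + 7/2; remainder on division = ¾xz - 9/4x + 63/32z² - 95/16z + 175/32.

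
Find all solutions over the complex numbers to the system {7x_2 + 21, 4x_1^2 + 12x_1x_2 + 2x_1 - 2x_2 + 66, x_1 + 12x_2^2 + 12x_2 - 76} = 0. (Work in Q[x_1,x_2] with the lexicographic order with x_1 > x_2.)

Compute a lex Gröbner basis by Buchberger's algorithm.
f_1 = 7x_2 + 21, LT = x_2.
f_2 = 4x_1^2 + 12x_1x_2 + 2x_1 - 2x_2 + 66, LT = x_1^2.
f_3 = x_1 + 12x_2^2 + 12x_2 - 76, LT = x_1.

The S-polynomials (S(f_1,f_2), S(f_1,f_3), S(f_2,f_3)) all reduce to 0 modulo the current basis, so we have a Gröbner basis.
Inter-reduce: drop elements whose leading term is divisible by another's, tail-reduce, and make monic.
Reduced Gröbner basis: {x_1 - 4, x_2 + 3}.

Since the basis is lex-ordered, x_2 + 3 is univariate in x_2. Its roots are {-3}. Back-substituting each root into the other basis elements fixes the other coordinates.
  x_2 = -3: the earlier basis element becomes x_1 - 4 = 0, giving x_1 = 4 — point (4, -3).
Substituting each solution back into the original system confirms all equations vanish.

{(4, -3)}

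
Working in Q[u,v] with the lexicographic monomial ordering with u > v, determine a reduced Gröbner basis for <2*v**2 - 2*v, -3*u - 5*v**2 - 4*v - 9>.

G = {u + 3*v + 3, v**2 - v}

f_1 = 2*v**2 - 2*v, LT = v**2.
f_2 = -3*u - 5*v**2 - 4*v - 9, LT = u.

The S-polynomials (S(f_1,f_2)) all reduce to 0 modulo the current basis, so we have a Gröbner basis.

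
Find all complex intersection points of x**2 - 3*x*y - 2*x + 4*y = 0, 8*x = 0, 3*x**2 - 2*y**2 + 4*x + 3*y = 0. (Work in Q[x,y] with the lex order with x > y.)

{(0, 0)}

Compute a lex Gröbner basis by Buchberger's algorithm.
f_1 = x**2 - 3*x*y - 2*x + 4*y, LT = x**2.
f_2 = 8*x, LT = x.
f_3 = 3*x**2 + 4*x - 2*y**2 + 3*y, LT = x**2.

S(f_1,f_2): lcm = x**2. S = -3*x*y - 2*x + 4*y.
  reduce S modulo (f_1, f_2, f_3):
  remainder 4*y ≠ 0; add h_4 = 4*y to the basis.

The other S-polynomials (S(f_1,f_3), S(f_2,f_3), S(f_1,h_4), S(f_2,h_4), S(f_3,h_4)) all reduce to 0 modulo the current basis, so we have a Gröbner basis.
Inter-reduce: drop elements whose leading term is divisible by another's, tail-reduce, and make monic.
Reduced Gröbner basis: {x, y}.

A lex Gröbner basis eliminates variables successively. Here y depends only on y, with roots {0}; lifting each root through the earlier basis elements recovers the full solutions.
  y = 0: the earlier basis element becomes x = 0, giving x = 0 — point (0, 0).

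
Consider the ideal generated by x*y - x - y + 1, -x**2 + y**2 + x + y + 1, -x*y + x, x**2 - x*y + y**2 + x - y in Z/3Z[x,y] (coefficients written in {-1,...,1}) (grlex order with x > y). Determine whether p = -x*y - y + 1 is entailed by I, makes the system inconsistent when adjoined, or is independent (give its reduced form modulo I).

First compute the reduced Gröbner basis of I by Buchberger's algorithm.
f_1 = x*y - x - y + 1, LT = x*y.
f_2 = -x**2 + y**2 + x + y + 1, LT = x**2.
f_3 = -x*y + x, LT = x*y.
f_4 = x**2 - x*y + y**2 + x - y, LT = x**2.

S(f_1,f_2): lcm = x**2*y. S = y**3 - x**2 + y**2 + x + y.
  reduce S modulo (f_1, f_2, f_3, f_4):
  remainder y**3 - 1 ≠ 0; add h_5 = y**3 - 1 to the basis.

S(f_1,f_3): lcm = x*y. S = -y + 1.
  reduce S modulo (f_1, f_2, f_3, f_4, h_5):
  remainder -y + 1 ≠ 0; add h_6 = -y + 1 to the basis.

S(f_1,f_4): lcm = x**2*y. S = x*y**2 - y**3 - x**2 + x*y + y**2 + x.
  reduce S modulo (f_1, f_2, f_3, f_4, h_5, h_6):
  remainder -x ≠ 0; add h_7 = -x to the basis.

The other S-polynomials (S(f_2,f_3), S(f_2,f_4), S(f_3,f_4), S(f_1,h_5), S(f_2,h_5), S(f_3,h_5), S(f_4,h_5), S(f_1,h_6), S(f_2,h_6), S(f_3,h_6), S(f_4,h_6), S(h_5,h_6), S(f_1,h_7), S(f_2,h_7), S(f_3,h_7), S(f_4,h_7), S(h_5,h_7), S(h_6,h_7)) all reduce to 0 modulo the current basis, so we have a Gröbner basis.
Inter-reduce: drop elements whose leading term is divisible by another's, tail-reduce, and make monic.
Reduced Gröbner basis: {x, y - 1}.
Label its elements g_1 = x, g_2 = y - 1.

Reduce p = -x*y - y + 1 modulo G:
  leading term x*y: subtract (-y)·g_1 from -x*y - y + 1 → -y + 1
  leading term y: subtract (-1)·g_2 from -y + 1 → 0
  normal form = 0.
Since the normal form is 0, p ∈ I.

-x*y - y + 1 lies in I (it reduces to 0).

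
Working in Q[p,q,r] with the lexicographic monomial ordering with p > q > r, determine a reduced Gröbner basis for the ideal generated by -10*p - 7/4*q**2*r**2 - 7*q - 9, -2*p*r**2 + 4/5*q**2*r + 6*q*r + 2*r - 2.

G = {p + 7/40*q**2*r**2 + 7/10*q + 9/10, q**2*r**4 + 16/7*q**2*r + 4*q*r**2 + 120/7*q*r + 36/7*r**2 + 40/7*r - 40/7}

This is the nonlinear analogue of row-reducing a linear system.

f_1 = -10*p - 7/4*q**2*r**2 - 7*q - 9, LT = p.
f_2 = -2*p*r**2 + 4/5*q**2*r + 6*q*r + 2*r - 2, LT = p*r**2.

S(f_1,f_2): lcm = p*r**2. S = 7/40*q**2*r**4 + 2/5*q**2*r + 7/10*q*r**2 + 3*q*r + 9/10*r**2 + r - 1.
  leading term q**2*r**4: no divisor's leading term divides it; move 7/40*q**2*r**4 to the remainder.
  leading term q**2*r: no divisor's leading term divides it; move 2/5*q**2*r to the remainder.
  leading term q*r**2: no divisor's leading term divides it; move 7/10*q*r**2 to the remainder.
  leading term q*r: no divisor's leading term divides it; move 3*q*r to the remainder.
  leading term r**2: no divisor's leading term divides it; move 9/10*r**2 to the remainder.
  leading term r: no divisor's leading term divides it; move r to the remainder.
  leading term 1: no divisor's leading term divides it; move -1 to the remainder.
  remainder 7/40*q**2*r**4 + 2/5*q**2*r + 7/10*q*r**2 + 3*q*r + 9/10*r**2 + r - 1 ≠ 0; add g_3 = 7/40*q**2*r**4 + 2/5*q**2*r + 7/10*q*r**2 + 3*q*r + 9/10*r**2 + r - 1 to the basis.

The other S-polynomials (S(f_1,g_3), S(f_2,g_3)) all reduce to 0 modulo the current basis, so we have a Gröbner basis.
Inter-reduce: drop elements whose leading term is divisible by another's, tail-reduce, and make monic.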